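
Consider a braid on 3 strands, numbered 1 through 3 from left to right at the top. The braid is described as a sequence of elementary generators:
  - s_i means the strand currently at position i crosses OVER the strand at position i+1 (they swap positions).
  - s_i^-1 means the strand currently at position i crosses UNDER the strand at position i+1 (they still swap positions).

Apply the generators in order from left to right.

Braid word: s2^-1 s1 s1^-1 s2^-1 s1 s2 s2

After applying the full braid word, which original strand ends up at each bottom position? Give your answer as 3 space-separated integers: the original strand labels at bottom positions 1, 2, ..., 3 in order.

Gen 1 (s2^-1): strand 2 crosses under strand 3. Perm now: [1 3 2]
Gen 2 (s1): strand 1 crosses over strand 3. Perm now: [3 1 2]
Gen 3 (s1^-1): strand 3 crosses under strand 1. Perm now: [1 3 2]
Gen 4 (s2^-1): strand 3 crosses under strand 2. Perm now: [1 2 3]
Gen 5 (s1): strand 1 crosses over strand 2. Perm now: [2 1 3]
Gen 6 (s2): strand 1 crosses over strand 3. Perm now: [2 3 1]
Gen 7 (s2): strand 3 crosses over strand 1. Perm now: [2 1 3]

Answer: 2 1 3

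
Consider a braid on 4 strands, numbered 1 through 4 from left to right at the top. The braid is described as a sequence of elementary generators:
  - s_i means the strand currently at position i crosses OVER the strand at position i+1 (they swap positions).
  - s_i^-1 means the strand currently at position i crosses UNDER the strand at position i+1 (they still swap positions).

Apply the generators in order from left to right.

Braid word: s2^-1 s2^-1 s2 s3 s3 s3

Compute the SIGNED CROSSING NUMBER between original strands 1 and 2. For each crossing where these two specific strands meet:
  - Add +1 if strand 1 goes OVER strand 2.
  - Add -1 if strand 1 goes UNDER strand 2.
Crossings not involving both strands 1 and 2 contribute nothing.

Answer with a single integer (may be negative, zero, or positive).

Answer: 0

Derivation:
Gen 1: crossing 2x3. Both 1&2? no. Sum: 0
Gen 2: crossing 3x2. Both 1&2? no. Sum: 0
Gen 3: crossing 2x3. Both 1&2? no. Sum: 0
Gen 4: crossing 2x4. Both 1&2? no. Sum: 0
Gen 5: crossing 4x2. Both 1&2? no. Sum: 0
Gen 6: crossing 2x4. Both 1&2? no. Sum: 0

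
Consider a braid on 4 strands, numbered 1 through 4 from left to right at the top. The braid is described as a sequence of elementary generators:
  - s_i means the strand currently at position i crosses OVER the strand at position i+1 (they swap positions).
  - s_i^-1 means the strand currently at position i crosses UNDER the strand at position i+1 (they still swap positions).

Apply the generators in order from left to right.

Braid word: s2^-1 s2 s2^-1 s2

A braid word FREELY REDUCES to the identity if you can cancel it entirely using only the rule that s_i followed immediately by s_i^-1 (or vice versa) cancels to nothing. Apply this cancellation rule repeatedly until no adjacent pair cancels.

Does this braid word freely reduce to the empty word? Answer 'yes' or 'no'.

Answer: yes

Derivation:
Gen 1 (s2^-1): push. Stack: [s2^-1]
Gen 2 (s2): cancels prior s2^-1. Stack: []
Gen 3 (s2^-1): push. Stack: [s2^-1]
Gen 4 (s2): cancels prior s2^-1. Stack: []
Reduced word: (empty)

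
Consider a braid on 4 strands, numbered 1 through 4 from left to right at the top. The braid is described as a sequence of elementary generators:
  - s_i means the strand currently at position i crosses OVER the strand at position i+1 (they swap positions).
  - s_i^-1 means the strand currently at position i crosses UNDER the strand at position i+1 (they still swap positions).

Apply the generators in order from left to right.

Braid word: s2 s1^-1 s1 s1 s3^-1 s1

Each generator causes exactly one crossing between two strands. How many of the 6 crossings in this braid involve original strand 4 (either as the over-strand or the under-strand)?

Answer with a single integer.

Answer: 1

Derivation:
Gen 1: crossing 2x3. Involves strand 4? no. Count so far: 0
Gen 2: crossing 1x3. Involves strand 4? no. Count so far: 0
Gen 3: crossing 3x1. Involves strand 4? no. Count so far: 0
Gen 4: crossing 1x3. Involves strand 4? no. Count so far: 0
Gen 5: crossing 2x4. Involves strand 4? yes. Count so far: 1
Gen 6: crossing 3x1. Involves strand 4? no. Count so far: 1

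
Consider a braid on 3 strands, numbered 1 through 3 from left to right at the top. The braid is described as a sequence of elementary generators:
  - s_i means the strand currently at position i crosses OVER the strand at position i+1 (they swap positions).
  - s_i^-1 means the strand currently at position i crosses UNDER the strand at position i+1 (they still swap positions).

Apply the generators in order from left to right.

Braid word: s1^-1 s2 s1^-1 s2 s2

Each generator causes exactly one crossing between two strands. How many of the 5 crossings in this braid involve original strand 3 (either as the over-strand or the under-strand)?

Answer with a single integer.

Gen 1: crossing 1x2. Involves strand 3? no. Count so far: 0
Gen 2: crossing 1x3. Involves strand 3? yes. Count so far: 1
Gen 3: crossing 2x3. Involves strand 3? yes. Count so far: 2
Gen 4: crossing 2x1. Involves strand 3? no. Count so far: 2
Gen 5: crossing 1x2. Involves strand 3? no. Count so far: 2

Answer: 2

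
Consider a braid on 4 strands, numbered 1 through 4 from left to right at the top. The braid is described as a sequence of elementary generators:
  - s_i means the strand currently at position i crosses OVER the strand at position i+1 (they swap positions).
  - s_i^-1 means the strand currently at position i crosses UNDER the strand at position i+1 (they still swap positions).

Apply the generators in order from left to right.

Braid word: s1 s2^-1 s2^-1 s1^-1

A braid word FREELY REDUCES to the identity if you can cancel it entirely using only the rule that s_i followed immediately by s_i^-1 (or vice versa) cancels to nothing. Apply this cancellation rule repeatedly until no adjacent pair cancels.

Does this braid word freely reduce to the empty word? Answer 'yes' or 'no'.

Answer: no

Derivation:
Gen 1 (s1): push. Stack: [s1]
Gen 2 (s2^-1): push. Stack: [s1 s2^-1]
Gen 3 (s2^-1): push. Stack: [s1 s2^-1 s2^-1]
Gen 4 (s1^-1): push. Stack: [s1 s2^-1 s2^-1 s1^-1]
Reduced word: s1 s2^-1 s2^-1 s1^-1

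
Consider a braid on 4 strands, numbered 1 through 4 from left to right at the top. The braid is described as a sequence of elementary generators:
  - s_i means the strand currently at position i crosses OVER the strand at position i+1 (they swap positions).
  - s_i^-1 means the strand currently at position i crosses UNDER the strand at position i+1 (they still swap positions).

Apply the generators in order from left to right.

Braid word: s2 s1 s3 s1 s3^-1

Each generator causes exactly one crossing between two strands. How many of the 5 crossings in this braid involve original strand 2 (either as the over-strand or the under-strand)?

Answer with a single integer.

Answer: 3

Derivation:
Gen 1: crossing 2x3. Involves strand 2? yes. Count so far: 1
Gen 2: crossing 1x3. Involves strand 2? no. Count so far: 1
Gen 3: crossing 2x4. Involves strand 2? yes. Count so far: 2
Gen 4: crossing 3x1. Involves strand 2? no. Count so far: 2
Gen 5: crossing 4x2. Involves strand 2? yes. Count so far: 3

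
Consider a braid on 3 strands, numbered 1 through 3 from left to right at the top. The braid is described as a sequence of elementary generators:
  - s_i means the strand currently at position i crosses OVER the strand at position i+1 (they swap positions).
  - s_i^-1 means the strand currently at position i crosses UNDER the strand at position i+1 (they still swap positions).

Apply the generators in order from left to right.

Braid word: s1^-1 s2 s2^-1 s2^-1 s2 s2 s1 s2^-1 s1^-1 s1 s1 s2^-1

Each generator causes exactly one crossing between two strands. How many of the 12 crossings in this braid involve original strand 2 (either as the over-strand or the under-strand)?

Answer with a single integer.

Gen 1: crossing 1x2. Involves strand 2? yes. Count so far: 1
Gen 2: crossing 1x3. Involves strand 2? no. Count so far: 1
Gen 3: crossing 3x1. Involves strand 2? no. Count so far: 1
Gen 4: crossing 1x3. Involves strand 2? no. Count so far: 1
Gen 5: crossing 3x1. Involves strand 2? no. Count so far: 1
Gen 6: crossing 1x3. Involves strand 2? no. Count so far: 1
Gen 7: crossing 2x3. Involves strand 2? yes. Count so far: 2
Gen 8: crossing 2x1. Involves strand 2? yes. Count so far: 3
Gen 9: crossing 3x1. Involves strand 2? no. Count so far: 3
Gen 10: crossing 1x3. Involves strand 2? no. Count so far: 3
Gen 11: crossing 3x1. Involves strand 2? no. Count so far: 3
Gen 12: crossing 3x2. Involves strand 2? yes. Count so far: 4

Answer: 4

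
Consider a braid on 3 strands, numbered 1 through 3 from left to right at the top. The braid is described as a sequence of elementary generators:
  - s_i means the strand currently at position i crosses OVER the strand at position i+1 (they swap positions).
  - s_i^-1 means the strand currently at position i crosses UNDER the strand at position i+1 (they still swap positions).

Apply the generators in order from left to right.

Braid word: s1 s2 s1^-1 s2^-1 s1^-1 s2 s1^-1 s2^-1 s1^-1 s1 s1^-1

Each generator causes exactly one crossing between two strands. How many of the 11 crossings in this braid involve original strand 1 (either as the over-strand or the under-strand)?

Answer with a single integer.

Gen 1: crossing 1x2. Involves strand 1? yes. Count so far: 1
Gen 2: crossing 1x3. Involves strand 1? yes. Count so far: 2
Gen 3: crossing 2x3. Involves strand 1? no. Count so far: 2
Gen 4: crossing 2x1. Involves strand 1? yes. Count so far: 3
Gen 5: crossing 3x1. Involves strand 1? yes. Count so far: 4
Gen 6: crossing 3x2. Involves strand 1? no. Count so far: 4
Gen 7: crossing 1x2. Involves strand 1? yes. Count so far: 5
Gen 8: crossing 1x3. Involves strand 1? yes. Count so far: 6
Gen 9: crossing 2x3. Involves strand 1? no. Count so far: 6
Gen 10: crossing 3x2. Involves strand 1? no. Count so far: 6
Gen 11: crossing 2x3. Involves strand 1? no. Count so far: 6

Answer: 6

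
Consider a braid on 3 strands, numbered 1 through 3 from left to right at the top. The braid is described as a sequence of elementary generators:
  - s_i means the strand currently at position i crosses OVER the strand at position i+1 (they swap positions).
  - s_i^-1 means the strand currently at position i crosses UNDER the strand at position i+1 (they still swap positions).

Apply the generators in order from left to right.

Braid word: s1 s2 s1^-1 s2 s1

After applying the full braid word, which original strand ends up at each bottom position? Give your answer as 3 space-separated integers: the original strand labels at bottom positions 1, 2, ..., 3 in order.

Answer: 1 3 2

Derivation:
Gen 1 (s1): strand 1 crosses over strand 2. Perm now: [2 1 3]
Gen 2 (s2): strand 1 crosses over strand 3. Perm now: [2 3 1]
Gen 3 (s1^-1): strand 2 crosses under strand 3. Perm now: [3 2 1]
Gen 4 (s2): strand 2 crosses over strand 1. Perm now: [3 1 2]
Gen 5 (s1): strand 3 crosses over strand 1. Perm now: [1 3 2]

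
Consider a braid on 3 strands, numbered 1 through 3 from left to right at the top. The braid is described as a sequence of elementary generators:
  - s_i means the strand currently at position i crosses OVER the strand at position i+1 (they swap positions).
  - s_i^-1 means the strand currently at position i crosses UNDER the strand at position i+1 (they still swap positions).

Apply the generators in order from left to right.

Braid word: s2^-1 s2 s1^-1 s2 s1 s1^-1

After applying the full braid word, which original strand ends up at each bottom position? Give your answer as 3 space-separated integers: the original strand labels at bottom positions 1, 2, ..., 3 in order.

Gen 1 (s2^-1): strand 2 crosses under strand 3. Perm now: [1 3 2]
Gen 2 (s2): strand 3 crosses over strand 2. Perm now: [1 2 3]
Gen 3 (s1^-1): strand 1 crosses under strand 2. Perm now: [2 1 3]
Gen 4 (s2): strand 1 crosses over strand 3. Perm now: [2 3 1]
Gen 5 (s1): strand 2 crosses over strand 3. Perm now: [3 2 1]
Gen 6 (s1^-1): strand 3 crosses under strand 2. Perm now: [2 3 1]

Answer: 2 3 1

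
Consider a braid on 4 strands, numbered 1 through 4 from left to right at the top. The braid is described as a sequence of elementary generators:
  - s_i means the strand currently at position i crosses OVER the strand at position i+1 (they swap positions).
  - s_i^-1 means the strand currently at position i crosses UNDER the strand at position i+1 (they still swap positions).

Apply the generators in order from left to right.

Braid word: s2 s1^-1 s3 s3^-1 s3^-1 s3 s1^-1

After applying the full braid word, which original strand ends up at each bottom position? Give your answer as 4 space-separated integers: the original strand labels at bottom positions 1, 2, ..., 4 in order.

Gen 1 (s2): strand 2 crosses over strand 3. Perm now: [1 3 2 4]
Gen 2 (s1^-1): strand 1 crosses under strand 3. Perm now: [3 1 2 4]
Gen 3 (s3): strand 2 crosses over strand 4. Perm now: [3 1 4 2]
Gen 4 (s3^-1): strand 4 crosses under strand 2. Perm now: [3 1 2 4]
Gen 5 (s3^-1): strand 2 crosses under strand 4. Perm now: [3 1 4 2]
Gen 6 (s3): strand 4 crosses over strand 2. Perm now: [3 1 2 4]
Gen 7 (s1^-1): strand 3 crosses under strand 1. Perm now: [1 3 2 4]

Answer: 1 3 2 4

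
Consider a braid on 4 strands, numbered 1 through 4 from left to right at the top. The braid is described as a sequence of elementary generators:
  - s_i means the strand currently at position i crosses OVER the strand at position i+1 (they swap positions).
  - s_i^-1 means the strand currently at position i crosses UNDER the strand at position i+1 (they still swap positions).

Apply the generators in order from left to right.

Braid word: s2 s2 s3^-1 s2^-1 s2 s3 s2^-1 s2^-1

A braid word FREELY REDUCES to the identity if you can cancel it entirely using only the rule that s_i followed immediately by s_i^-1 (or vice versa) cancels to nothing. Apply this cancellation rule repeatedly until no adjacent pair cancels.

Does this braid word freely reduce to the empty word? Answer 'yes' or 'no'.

Gen 1 (s2): push. Stack: [s2]
Gen 2 (s2): push. Stack: [s2 s2]
Gen 3 (s3^-1): push. Stack: [s2 s2 s3^-1]
Gen 4 (s2^-1): push. Stack: [s2 s2 s3^-1 s2^-1]
Gen 5 (s2): cancels prior s2^-1. Stack: [s2 s2 s3^-1]
Gen 6 (s3): cancels prior s3^-1. Stack: [s2 s2]
Gen 7 (s2^-1): cancels prior s2. Stack: [s2]
Gen 8 (s2^-1): cancels prior s2. Stack: []
Reduced word: (empty)

Answer: yes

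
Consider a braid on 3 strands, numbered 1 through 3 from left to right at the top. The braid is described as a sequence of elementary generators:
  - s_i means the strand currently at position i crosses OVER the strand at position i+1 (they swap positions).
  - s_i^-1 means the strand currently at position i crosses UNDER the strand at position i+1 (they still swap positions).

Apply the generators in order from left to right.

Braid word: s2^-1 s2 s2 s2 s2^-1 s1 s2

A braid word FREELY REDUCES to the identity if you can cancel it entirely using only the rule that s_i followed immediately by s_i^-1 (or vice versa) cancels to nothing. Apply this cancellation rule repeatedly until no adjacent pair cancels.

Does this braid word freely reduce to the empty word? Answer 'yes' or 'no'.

Gen 1 (s2^-1): push. Stack: [s2^-1]
Gen 2 (s2): cancels prior s2^-1. Stack: []
Gen 3 (s2): push. Stack: [s2]
Gen 4 (s2): push. Stack: [s2 s2]
Gen 5 (s2^-1): cancels prior s2. Stack: [s2]
Gen 6 (s1): push. Stack: [s2 s1]
Gen 7 (s2): push. Stack: [s2 s1 s2]
Reduced word: s2 s1 s2

Answer: no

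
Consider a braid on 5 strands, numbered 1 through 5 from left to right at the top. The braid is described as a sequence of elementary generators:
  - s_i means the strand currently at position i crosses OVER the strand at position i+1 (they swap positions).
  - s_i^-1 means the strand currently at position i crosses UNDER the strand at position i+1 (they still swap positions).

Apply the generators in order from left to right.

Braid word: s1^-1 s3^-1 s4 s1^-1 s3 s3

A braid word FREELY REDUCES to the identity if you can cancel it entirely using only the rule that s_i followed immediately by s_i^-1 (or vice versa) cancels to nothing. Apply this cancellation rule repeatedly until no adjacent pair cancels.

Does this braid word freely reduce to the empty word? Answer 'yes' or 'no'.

Answer: no

Derivation:
Gen 1 (s1^-1): push. Stack: [s1^-1]
Gen 2 (s3^-1): push. Stack: [s1^-1 s3^-1]
Gen 3 (s4): push. Stack: [s1^-1 s3^-1 s4]
Gen 4 (s1^-1): push. Stack: [s1^-1 s3^-1 s4 s1^-1]
Gen 5 (s3): push. Stack: [s1^-1 s3^-1 s4 s1^-1 s3]
Gen 6 (s3): push. Stack: [s1^-1 s3^-1 s4 s1^-1 s3 s3]
Reduced word: s1^-1 s3^-1 s4 s1^-1 s3 s3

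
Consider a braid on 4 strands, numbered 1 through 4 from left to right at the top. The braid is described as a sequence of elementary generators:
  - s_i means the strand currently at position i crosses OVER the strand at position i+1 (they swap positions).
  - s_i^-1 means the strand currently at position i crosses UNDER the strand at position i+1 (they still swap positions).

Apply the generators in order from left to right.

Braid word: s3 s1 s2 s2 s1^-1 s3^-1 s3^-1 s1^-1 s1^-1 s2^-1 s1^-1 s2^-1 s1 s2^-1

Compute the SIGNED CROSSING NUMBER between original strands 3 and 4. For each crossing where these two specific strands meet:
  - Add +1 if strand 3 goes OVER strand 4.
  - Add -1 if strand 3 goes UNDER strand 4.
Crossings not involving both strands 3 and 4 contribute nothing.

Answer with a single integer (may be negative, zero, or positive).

Gen 1: 3 over 4. Both 3&4? yes. Contrib: +1. Sum: 1
Gen 2: crossing 1x2. Both 3&4? no. Sum: 1
Gen 3: crossing 1x4. Both 3&4? no. Sum: 1
Gen 4: crossing 4x1. Both 3&4? no. Sum: 1
Gen 5: crossing 2x1. Both 3&4? no. Sum: 1
Gen 6: 4 under 3. Both 3&4? yes. Contrib: +1. Sum: 2
Gen 7: 3 under 4. Both 3&4? yes. Contrib: -1. Sum: 1
Gen 8: crossing 1x2. Both 3&4? no. Sum: 1
Gen 9: crossing 2x1. Both 3&4? no. Sum: 1
Gen 10: crossing 2x4. Both 3&4? no. Sum: 1
Gen 11: crossing 1x4. Both 3&4? no. Sum: 1
Gen 12: crossing 1x2. Both 3&4? no. Sum: 1
Gen 13: crossing 4x2. Both 3&4? no. Sum: 1
Gen 14: crossing 4x1. Both 3&4? no. Sum: 1

Answer: 1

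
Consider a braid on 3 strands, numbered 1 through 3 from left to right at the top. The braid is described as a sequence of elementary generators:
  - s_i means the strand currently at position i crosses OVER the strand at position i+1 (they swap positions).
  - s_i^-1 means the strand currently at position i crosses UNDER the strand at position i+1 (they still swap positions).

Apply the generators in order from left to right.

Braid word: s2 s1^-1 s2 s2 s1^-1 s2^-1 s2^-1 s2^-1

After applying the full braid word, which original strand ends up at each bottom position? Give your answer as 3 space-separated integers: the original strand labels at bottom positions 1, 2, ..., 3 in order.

Gen 1 (s2): strand 2 crosses over strand 3. Perm now: [1 3 2]
Gen 2 (s1^-1): strand 1 crosses under strand 3. Perm now: [3 1 2]
Gen 3 (s2): strand 1 crosses over strand 2. Perm now: [3 2 1]
Gen 4 (s2): strand 2 crosses over strand 1. Perm now: [3 1 2]
Gen 5 (s1^-1): strand 3 crosses under strand 1. Perm now: [1 3 2]
Gen 6 (s2^-1): strand 3 crosses under strand 2. Perm now: [1 2 3]
Gen 7 (s2^-1): strand 2 crosses under strand 3. Perm now: [1 3 2]
Gen 8 (s2^-1): strand 3 crosses under strand 2. Perm now: [1 2 3]

Answer: 1 2 3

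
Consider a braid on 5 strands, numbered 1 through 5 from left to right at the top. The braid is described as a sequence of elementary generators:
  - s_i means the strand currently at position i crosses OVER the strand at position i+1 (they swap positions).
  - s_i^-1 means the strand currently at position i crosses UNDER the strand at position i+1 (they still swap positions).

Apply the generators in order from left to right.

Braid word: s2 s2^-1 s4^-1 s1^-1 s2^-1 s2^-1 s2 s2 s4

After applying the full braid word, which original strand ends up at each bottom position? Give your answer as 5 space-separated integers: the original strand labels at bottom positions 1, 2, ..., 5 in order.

Answer: 2 1 3 4 5

Derivation:
Gen 1 (s2): strand 2 crosses over strand 3. Perm now: [1 3 2 4 5]
Gen 2 (s2^-1): strand 3 crosses under strand 2. Perm now: [1 2 3 4 5]
Gen 3 (s4^-1): strand 4 crosses under strand 5. Perm now: [1 2 3 5 4]
Gen 4 (s1^-1): strand 1 crosses under strand 2. Perm now: [2 1 3 5 4]
Gen 5 (s2^-1): strand 1 crosses under strand 3. Perm now: [2 3 1 5 4]
Gen 6 (s2^-1): strand 3 crosses under strand 1. Perm now: [2 1 3 5 4]
Gen 7 (s2): strand 1 crosses over strand 3. Perm now: [2 3 1 5 4]
Gen 8 (s2): strand 3 crosses over strand 1. Perm now: [2 1 3 5 4]
Gen 9 (s4): strand 5 crosses over strand 4. Perm now: [2 1 3 4 5]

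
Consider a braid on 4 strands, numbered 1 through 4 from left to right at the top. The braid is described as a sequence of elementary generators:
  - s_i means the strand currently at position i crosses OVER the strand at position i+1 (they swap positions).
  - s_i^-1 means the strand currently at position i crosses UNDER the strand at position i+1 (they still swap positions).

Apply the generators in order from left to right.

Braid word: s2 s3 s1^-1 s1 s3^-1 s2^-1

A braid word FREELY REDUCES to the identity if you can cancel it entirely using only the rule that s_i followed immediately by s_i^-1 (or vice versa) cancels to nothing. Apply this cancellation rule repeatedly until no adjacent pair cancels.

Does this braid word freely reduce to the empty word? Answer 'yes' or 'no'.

Gen 1 (s2): push. Stack: [s2]
Gen 2 (s3): push. Stack: [s2 s3]
Gen 3 (s1^-1): push. Stack: [s2 s3 s1^-1]
Gen 4 (s1): cancels prior s1^-1. Stack: [s2 s3]
Gen 5 (s3^-1): cancels prior s3. Stack: [s2]
Gen 6 (s2^-1): cancels prior s2. Stack: []
Reduced word: (empty)

Answer: yes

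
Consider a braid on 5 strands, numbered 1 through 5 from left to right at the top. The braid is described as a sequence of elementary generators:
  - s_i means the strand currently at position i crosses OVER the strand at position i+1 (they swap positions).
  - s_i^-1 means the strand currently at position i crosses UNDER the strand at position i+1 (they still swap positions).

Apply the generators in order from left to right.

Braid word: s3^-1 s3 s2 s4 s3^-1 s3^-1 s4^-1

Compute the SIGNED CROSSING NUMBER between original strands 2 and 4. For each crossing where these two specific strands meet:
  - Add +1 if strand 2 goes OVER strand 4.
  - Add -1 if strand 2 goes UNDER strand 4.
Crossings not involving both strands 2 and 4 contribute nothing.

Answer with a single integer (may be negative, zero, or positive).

Answer: 0

Derivation:
Gen 1: crossing 3x4. Both 2&4? no. Sum: 0
Gen 2: crossing 4x3. Both 2&4? no. Sum: 0
Gen 3: crossing 2x3. Both 2&4? no. Sum: 0
Gen 4: crossing 4x5. Both 2&4? no. Sum: 0
Gen 5: crossing 2x5. Both 2&4? no. Sum: 0
Gen 6: crossing 5x2. Both 2&4? no. Sum: 0
Gen 7: crossing 5x4. Both 2&4? no. Sum: 0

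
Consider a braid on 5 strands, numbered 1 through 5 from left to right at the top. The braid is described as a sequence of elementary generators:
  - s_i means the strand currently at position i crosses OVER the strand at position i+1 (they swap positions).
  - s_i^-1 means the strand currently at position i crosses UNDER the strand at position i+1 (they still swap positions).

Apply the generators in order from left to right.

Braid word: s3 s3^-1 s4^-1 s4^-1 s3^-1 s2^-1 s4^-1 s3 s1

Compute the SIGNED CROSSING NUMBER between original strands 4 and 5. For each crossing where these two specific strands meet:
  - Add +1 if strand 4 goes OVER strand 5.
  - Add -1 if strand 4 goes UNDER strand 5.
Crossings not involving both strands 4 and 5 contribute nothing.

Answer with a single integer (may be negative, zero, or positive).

Gen 1: crossing 3x4. Both 4&5? no. Sum: 0
Gen 2: crossing 4x3. Both 4&5? no. Sum: 0
Gen 3: 4 under 5. Both 4&5? yes. Contrib: -1. Sum: -1
Gen 4: 5 under 4. Both 4&5? yes. Contrib: +1. Sum: 0
Gen 5: crossing 3x4. Both 4&5? no. Sum: 0
Gen 6: crossing 2x4. Both 4&5? no. Sum: 0
Gen 7: crossing 3x5. Both 4&5? no. Sum: 0
Gen 8: crossing 2x5. Both 4&5? no. Sum: 0
Gen 9: crossing 1x4. Both 4&5? no. Sum: 0

Answer: 0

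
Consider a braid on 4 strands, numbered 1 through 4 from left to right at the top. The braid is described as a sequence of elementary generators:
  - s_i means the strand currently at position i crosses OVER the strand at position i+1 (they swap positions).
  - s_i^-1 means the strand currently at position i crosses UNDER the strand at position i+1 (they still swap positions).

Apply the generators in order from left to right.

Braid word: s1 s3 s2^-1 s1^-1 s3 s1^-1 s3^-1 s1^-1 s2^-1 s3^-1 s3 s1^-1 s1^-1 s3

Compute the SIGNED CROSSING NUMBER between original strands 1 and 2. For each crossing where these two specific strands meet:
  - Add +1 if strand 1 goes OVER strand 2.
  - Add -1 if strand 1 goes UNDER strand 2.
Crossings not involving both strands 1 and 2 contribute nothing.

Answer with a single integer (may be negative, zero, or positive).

Answer: 2

Derivation:
Gen 1: 1 over 2. Both 1&2? yes. Contrib: +1. Sum: 1
Gen 2: crossing 3x4. Both 1&2? no. Sum: 1
Gen 3: crossing 1x4. Both 1&2? no. Sum: 1
Gen 4: crossing 2x4. Both 1&2? no. Sum: 1
Gen 5: crossing 1x3. Both 1&2? no. Sum: 1
Gen 6: crossing 4x2. Both 1&2? no. Sum: 1
Gen 7: crossing 3x1. Both 1&2? no. Sum: 1
Gen 8: crossing 2x4. Both 1&2? no. Sum: 1
Gen 9: 2 under 1. Both 1&2? yes. Contrib: +1. Sum: 2
Gen 10: crossing 2x3. Both 1&2? no. Sum: 2
Gen 11: crossing 3x2. Both 1&2? no. Sum: 2
Gen 12: crossing 4x1. Both 1&2? no. Sum: 2
Gen 13: crossing 1x4. Both 1&2? no. Sum: 2
Gen 14: crossing 2x3. Both 1&2? no. Sum: 2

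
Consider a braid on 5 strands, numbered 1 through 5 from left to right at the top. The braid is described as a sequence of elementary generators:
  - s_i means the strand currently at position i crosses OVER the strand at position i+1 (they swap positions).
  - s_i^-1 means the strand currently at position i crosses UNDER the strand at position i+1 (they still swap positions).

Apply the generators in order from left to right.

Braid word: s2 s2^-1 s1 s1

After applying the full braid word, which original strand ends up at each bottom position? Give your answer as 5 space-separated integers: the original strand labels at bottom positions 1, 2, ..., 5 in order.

Gen 1 (s2): strand 2 crosses over strand 3. Perm now: [1 3 2 4 5]
Gen 2 (s2^-1): strand 3 crosses under strand 2. Perm now: [1 2 3 4 5]
Gen 3 (s1): strand 1 crosses over strand 2. Perm now: [2 1 3 4 5]
Gen 4 (s1): strand 2 crosses over strand 1. Perm now: [1 2 3 4 5]

Answer: 1 2 3 4 5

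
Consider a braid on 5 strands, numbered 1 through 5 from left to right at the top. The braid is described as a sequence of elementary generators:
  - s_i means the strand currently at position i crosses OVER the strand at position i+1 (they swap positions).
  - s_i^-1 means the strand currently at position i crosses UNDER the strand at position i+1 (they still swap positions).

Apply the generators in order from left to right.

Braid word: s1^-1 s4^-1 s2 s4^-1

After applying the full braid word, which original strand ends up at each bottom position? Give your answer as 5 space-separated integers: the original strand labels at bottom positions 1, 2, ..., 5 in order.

Answer: 2 3 1 4 5

Derivation:
Gen 1 (s1^-1): strand 1 crosses under strand 2. Perm now: [2 1 3 4 5]
Gen 2 (s4^-1): strand 4 crosses under strand 5. Perm now: [2 1 3 5 4]
Gen 3 (s2): strand 1 crosses over strand 3. Perm now: [2 3 1 5 4]
Gen 4 (s4^-1): strand 5 crosses under strand 4. Perm now: [2 3 1 4 5]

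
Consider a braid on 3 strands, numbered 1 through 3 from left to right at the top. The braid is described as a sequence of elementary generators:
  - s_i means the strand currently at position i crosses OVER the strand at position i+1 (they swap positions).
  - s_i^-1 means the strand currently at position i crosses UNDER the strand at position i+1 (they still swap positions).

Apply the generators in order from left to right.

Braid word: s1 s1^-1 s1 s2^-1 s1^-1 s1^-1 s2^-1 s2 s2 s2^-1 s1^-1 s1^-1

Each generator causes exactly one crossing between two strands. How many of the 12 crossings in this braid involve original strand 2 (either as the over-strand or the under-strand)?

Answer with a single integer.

Gen 1: crossing 1x2. Involves strand 2? yes. Count so far: 1
Gen 2: crossing 2x1. Involves strand 2? yes. Count so far: 2
Gen 3: crossing 1x2. Involves strand 2? yes. Count so far: 3
Gen 4: crossing 1x3. Involves strand 2? no. Count so far: 3
Gen 5: crossing 2x3. Involves strand 2? yes. Count so far: 4
Gen 6: crossing 3x2. Involves strand 2? yes. Count so far: 5
Gen 7: crossing 3x1. Involves strand 2? no. Count so far: 5
Gen 8: crossing 1x3. Involves strand 2? no. Count so far: 5
Gen 9: crossing 3x1. Involves strand 2? no. Count so far: 5
Gen 10: crossing 1x3. Involves strand 2? no. Count so far: 5
Gen 11: crossing 2x3. Involves strand 2? yes. Count so far: 6
Gen 12: crossing 3x2. Involves strand 2? yes. Count so far: 7

Answer: 7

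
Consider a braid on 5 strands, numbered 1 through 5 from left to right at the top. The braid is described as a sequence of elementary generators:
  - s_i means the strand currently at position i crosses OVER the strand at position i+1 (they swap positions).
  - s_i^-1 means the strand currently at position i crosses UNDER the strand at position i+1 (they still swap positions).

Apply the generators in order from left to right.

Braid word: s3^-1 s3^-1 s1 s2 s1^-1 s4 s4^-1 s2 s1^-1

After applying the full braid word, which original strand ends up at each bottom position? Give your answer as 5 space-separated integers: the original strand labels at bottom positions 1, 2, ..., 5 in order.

Gen 1 (s3^-1): strand 3 crosses under strand 4. Perm now: [1 2 4 3 5]
Gen 2 (s3^-1): strand 4 crosses under strand 3. Perm now: [1 2 3 4 5]
Gen 3 (s1): strand 1 crosses over strand 2. Perm now: [2 1 3 4 5]
Gen 4 (s2): strand 1 crosses over strand 3. Perm now: [2 3 1 4 5]
Gen 5 (s1^-1): strand 2 crosses under strand 3. Perm now: [3 2 1 4 5]
Gen 6 (s4): strand 4 crosses over strand 5. Perm now: [3 2 1 5 4]
Gen 7 (s4^-1): strand 5 crosses under strand 4. Perm now: [3 2 1 4 5]
Gen 8 (s2): strand 2 crosses over strand 1. Perm now: [3 1 2 4 5]
Gen 9 (s1^-1): strand 3 crosses under strand 1. Perm now: [1 3 2 4 5]

Answer: 1 3 2 4 5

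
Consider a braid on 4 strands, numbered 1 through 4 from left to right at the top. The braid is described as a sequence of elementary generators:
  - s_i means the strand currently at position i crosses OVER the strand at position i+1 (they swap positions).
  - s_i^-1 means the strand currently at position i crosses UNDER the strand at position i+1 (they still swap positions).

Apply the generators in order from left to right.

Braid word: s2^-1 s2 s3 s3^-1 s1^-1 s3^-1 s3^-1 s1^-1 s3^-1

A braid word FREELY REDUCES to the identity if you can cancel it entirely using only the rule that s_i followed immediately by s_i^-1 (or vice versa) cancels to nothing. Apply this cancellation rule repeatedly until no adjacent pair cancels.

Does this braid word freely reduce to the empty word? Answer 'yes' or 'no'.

Answer: no

Derivation:
Gen 1 (s2^-1): push. Stack: [s2^-1]
Gen 2 (s2): cancels prior s2^-1. Stack: []
Gen 3 (s3): push. Stack: [s3]
Gen 4 (s3^-1): cancels prior s3. Stack: []
Gen 5 (s1^-1): push. Stack: [s1^-1]
Gen 6 (s3^-1): push. Stack: [s1^-1 s3^-1]
Gen 7 (s3^-1): push. Stack: [s1^-1 s3^-1 s3^-1]
Gen 8 (s1^-1): push. Stack: [s1^-1 s3^-1 s3^-1 s1^-1]
Gen 9 (s3^-1): push. Stack: [s1^-1 s3^-1 s3^-1 s1^-1 s3^-1]
Reduced word: s1^-1 s3^-1 s3^-1 s1^-1 s3^-1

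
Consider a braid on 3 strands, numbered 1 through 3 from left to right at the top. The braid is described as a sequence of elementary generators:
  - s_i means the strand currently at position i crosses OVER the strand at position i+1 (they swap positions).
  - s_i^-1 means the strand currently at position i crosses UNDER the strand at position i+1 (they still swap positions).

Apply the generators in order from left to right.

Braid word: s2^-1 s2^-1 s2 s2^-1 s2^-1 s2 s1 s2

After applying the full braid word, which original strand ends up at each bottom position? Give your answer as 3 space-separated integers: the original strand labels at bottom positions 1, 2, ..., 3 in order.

Answer: 2 3 1

Derivation:
Gen 1 (s2^-1): strand 2 crosses under strand 3. Perm now: [1 3 2]
Gen 2 (s2^-1): strand 3 crosses under strand 2. Perm now: [1 2 3]
Gen 3 (s2): strand 2 crosses over strand 3. Perm now: [1 3 2]
Gen 4 (s2^-1): strand 3 crosses under strand 2. Perm now: [1 2 3]
Gen 5 (s2^-1): strand 2 crosses under strand 3. Perm now: [1 3 2]
Gen 6 (s2): strand 3 crosses over strand 2. Perm now: [1 2 3]
Gen 7 (s1): strand 1 crosses over strand 2. Perm now: [2 1 3]
Gen 8 (s2): strand 1 crosses over strand 3. Perm now: [2 3 1]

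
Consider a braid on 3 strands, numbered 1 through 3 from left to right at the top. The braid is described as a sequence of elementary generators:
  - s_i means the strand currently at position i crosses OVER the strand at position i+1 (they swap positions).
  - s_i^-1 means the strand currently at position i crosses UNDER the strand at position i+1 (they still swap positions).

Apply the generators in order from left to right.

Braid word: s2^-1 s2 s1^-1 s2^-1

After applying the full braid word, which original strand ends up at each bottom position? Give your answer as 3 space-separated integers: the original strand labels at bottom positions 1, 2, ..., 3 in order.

Gen 1 (s2^-1): strand 2 crosses under strand 3. Perm now: [1 3 2]
Gen 2 (s2): strand 3 crosses over strand 2. Perm now: [1 2 3]
Gen 3 (s1^-1): strand 1 crosses under strand 2. Perm now: [2 1 3]
Gen 4 (s2^-1): strand 1 crosses under strand 3. Perm now: [2 3 1]

Answer: 2 3 1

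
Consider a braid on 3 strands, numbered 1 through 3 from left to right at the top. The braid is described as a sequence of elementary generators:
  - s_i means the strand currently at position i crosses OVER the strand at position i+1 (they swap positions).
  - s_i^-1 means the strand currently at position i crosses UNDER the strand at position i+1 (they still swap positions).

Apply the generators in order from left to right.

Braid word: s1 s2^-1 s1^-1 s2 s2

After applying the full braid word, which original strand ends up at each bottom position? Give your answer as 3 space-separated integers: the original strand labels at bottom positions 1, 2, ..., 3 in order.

Gen 1 (s1): strand 1 crosses over strand 2. Perm now: [2 1 3]
Gen 2 (s2^-1): strand 1 crosses under strand 3. Perm now: [2 3 1]
Gen 3 (s1^-1): strand 2 crosses under strand 3. Perm now: [3 2 1]
Gen 4 (s2): strand 2 crosses over strand 1. Perm now: [3 1 2]
Gen 5 (s2): strand 1 crosses over strand 2. Perm now: [3 2 1]

Answer: 3 2 1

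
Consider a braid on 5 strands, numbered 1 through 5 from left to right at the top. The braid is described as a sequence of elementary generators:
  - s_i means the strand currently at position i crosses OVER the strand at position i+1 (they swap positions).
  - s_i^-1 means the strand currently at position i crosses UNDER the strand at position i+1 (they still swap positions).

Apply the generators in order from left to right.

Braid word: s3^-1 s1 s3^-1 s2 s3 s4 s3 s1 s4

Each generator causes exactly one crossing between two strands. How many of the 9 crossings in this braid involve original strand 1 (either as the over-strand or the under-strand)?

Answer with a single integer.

Answer: 5

Derivation:
Gen 1: crossing 3x4. Involves strand 1? no. Count so far: 0
Gen 2: crossing 1x2. Involves strand 1? yes. Count so far: 1
Gen 3: crossing 4x3. Involves strand 1? no. Count so far: 1
Gen 4: crossing 1x3. Involves strand 1? yes. Count so far: 2
Gen 5: crossing 1x4. Involves strand 1? yes. Count so far: 3
Gen 6: crossing 1x5. Involves strand 1? yes. Count so far: 4
Gen 7: crossing 4x5. Involves strand 1? no. Count so far: 4
Gen 8: crossing 2x3. Involves strand 1? no. Count so far: 4
Gen 9: crossing 4x1. Involves strand 1? yes. Count so far: 5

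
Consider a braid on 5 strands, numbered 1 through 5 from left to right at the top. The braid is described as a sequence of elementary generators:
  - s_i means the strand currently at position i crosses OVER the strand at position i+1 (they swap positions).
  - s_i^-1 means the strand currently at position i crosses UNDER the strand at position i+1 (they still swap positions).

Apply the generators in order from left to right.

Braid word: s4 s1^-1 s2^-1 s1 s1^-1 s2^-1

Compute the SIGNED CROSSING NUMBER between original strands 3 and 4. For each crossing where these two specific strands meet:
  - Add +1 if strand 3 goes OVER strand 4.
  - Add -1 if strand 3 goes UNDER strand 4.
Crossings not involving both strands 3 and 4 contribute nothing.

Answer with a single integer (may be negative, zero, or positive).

Answer: 0

Derivation:
Gen 1: crossing 4x5. Both 3&4? no. Sum: 0
Gen 2: crossing 1x2. Both 3&4? no. Sum: 0
Gen 3: crossing 1x3. Both 3&4? no. Sum: 0
Gen 4: crossing 2x3. Both 3&4? no. Sum: 0
Gen 5: crossing 3x2. Both 3&4? no. Sum: 0
Gen 6: crossing 3x1. Both 3&4? no. Sum: 0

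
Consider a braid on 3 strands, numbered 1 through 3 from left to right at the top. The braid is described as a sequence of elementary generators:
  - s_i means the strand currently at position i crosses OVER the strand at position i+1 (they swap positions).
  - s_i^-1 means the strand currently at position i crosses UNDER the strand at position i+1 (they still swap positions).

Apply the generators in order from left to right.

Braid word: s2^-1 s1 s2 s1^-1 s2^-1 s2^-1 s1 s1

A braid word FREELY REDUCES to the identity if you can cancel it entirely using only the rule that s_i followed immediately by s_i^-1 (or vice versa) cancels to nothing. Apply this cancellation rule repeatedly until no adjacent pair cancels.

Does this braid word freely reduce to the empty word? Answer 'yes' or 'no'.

Gen 1 (s2^-1): push. Stack: [s2^-1]
Gen 2 (s1): push. Stack: [s2^-1 s1]
Gen 3 (s2): push. Stack: [s2^-1 s1 s2]
Gen 4 (s1^-1): push. Stack: [s2^-1 s1 s2 s1^-1]
Gen 5 (s2^-1): push. Stack: [s2^-1 s1 s2 s1^-1 s2^-1]
Gen 6 (s2^-1): push. Stack: [s2^-1 s1 s2 s1^-1 s2^-1 s2^-1]
Gen 7 (s1): push. Stack: [s2^-1 s1 s2 s1^-1 s2^-1 s2^-1 s1]
Gen 8 (s1): push. Stack: [s2^-1 s1 s2 s1^-1 s2^-1 s2^-1 s1 s1]
Reduced word: s2^-1 s1 s2 s1^-1 s2^-1 s2^-1 s1 s1

Answer: no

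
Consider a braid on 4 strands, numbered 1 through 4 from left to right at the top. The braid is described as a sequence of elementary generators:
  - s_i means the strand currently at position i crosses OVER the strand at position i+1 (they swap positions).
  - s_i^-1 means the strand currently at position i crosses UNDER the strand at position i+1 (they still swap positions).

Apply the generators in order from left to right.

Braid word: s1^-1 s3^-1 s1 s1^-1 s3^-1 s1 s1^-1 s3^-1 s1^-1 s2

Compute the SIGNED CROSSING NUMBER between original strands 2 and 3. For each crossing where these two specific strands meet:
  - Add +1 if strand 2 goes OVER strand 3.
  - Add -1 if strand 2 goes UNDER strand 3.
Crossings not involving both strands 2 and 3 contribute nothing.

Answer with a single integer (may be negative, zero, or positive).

Answer: 0

Derivation:
Gen 1: crossing 1x2. Both 2&3? no. Sum: 0
Gen 2: crossing 3x4. Both 2&3? no. Sum: 0
Gen 3: crossing 2x1. Both 2&3? no. Sum: 0
Gen 4: crossing 1x2. Both 2&3? no. Sum: 0
Gen 5: crossing 4x3. Both 2&3? no. Sum: 0
Gen 6: crossing 2x1. Both 2&3? no. Sum: 0
Gen 7: crossing 1x2. Both 2&3? no. Sum: 0
Gen 8: crossing 3x4. Both 2&3? no. Sum: 0
Gen 9: crossing 2x1. Both 2&3? no. Sum: 0
Gen 10: crossing 2x4. Both 2&3? no. Sum: 0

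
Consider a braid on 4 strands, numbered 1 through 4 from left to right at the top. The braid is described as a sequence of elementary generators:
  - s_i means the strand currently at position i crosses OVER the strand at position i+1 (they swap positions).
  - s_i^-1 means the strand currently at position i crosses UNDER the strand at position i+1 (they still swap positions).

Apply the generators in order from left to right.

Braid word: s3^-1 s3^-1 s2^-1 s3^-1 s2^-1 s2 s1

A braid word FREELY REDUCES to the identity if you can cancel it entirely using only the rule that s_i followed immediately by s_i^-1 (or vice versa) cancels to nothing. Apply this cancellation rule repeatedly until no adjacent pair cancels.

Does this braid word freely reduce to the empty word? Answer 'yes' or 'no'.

Gen 1 (s3^-1): push. Stack: [s3^-1]
Gen 2 (s3^-1): push. Stack: [s3^-1 s3^-1]
Gen 3 (s2^-1): push. Stack: [s3^-1 s3^-1 s2^-1]
Gen 4 (s3^-1): push. Stack: [s3^-1 s3^-1 s2^-1 s3^-1]
Gen 5 (s2^-1): push. Stack: [s3^-1 s3^-1 s2^-1 s3^-1 s2^-1]
Gen 6 (s2): cancels prior s2^-1. Stack: [s3^-1 s3^-1 s2^-1 s3^-1]
Gen 7 (s1): push. Stack: [s3^-1 s3^-1 s2^-1 s3^-1 s1]
Reduced word: s3^-1 s3^-1 s2^-1 s3^-1 s1

Answer: no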